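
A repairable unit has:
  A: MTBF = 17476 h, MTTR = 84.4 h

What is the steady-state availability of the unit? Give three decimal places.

0.995

A(A) = MTBF/(MTBF+MTTR) = 17476/(17476+84.4) = 0.995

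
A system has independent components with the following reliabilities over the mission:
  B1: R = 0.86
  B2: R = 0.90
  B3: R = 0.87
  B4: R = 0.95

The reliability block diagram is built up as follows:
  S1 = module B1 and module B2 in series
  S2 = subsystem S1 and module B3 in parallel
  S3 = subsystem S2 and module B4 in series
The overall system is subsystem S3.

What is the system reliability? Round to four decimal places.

0.9221

Series (B1 and B2): 0.860000 × 0.900000 = 0.774000
Parallel ([0.774000] and B3): 1 − (1 − 0.774000)(1 − 0.870000) = 0.970620
Series ([0.970620] and B4): 0.970620 × 0.950000 = 0.9221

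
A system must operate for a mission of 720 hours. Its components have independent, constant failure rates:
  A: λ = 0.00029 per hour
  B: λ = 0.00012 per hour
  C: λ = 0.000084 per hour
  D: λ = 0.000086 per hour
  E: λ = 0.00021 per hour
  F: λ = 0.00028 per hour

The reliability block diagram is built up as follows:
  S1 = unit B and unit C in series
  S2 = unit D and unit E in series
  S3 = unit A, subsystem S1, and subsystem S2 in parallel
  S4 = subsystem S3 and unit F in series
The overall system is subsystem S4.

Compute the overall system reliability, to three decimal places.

0.813

R(A) = exp(−0.00029 × 720) = 0.81156
R(B) = exp(−0.00012 × 720) = 0.91723
R(C) = exp(−0.000084 × 720) = 0.94131
R(D) = exp(−0.000086 × 720) = 0.93996
R(E) = exp(−0.00021 × 720) = 0.85968
R(F) = exp(−0.00028 × 720) = 0.81742
Series (B and C): 0.91723 × 0.94131 = 0.86340
Series (D and E): 0.93996 × 0.85968 = 0.80806
Parallel (A, [0.86340], and [0.80806]): 1 − (1 − 0.81156)(1 − 0.86340)(1 − 0.80806) = 0.99506
Series ([0.99506] and F): 0.99506 × 0.81742 = 0.813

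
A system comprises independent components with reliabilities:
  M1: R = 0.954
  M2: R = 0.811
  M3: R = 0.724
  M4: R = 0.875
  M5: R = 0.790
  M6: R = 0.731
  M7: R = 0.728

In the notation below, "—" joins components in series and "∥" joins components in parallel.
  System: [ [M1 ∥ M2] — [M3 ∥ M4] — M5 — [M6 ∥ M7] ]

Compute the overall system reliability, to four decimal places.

0.7008

Parallel (M1 and M2): 1 − (1 − 0.954000)(1 − 0.811000) = 0.991306
Parallel (M3 and M4): 1 − (1 − 0.724000)(1 − 0.875000) = 0.965500
Parallel (M6 and M7): 1 − (1 − 0.731000)(1 − 0.728000) = 0.926832
Series ([0.991306], [0.965500], M5, and [0.926832]): 0.991306 × 0.965500 × 0.790000 × 0.926832 = 0.7008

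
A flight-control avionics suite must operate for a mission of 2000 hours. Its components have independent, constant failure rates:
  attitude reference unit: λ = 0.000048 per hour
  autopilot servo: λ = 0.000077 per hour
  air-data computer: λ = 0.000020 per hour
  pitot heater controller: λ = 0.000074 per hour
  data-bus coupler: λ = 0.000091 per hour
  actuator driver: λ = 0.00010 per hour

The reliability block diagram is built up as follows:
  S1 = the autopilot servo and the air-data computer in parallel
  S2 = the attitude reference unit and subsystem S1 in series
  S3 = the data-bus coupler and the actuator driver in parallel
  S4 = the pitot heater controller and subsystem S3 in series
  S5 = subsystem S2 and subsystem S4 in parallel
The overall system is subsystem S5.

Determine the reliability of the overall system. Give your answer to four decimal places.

0.9842

R(attitude reference unit) = exp(−0.000048 × 2000) = 0.908464
R(autopilot servo) = exp(−0.000077 × 2000) = 0.857272
R(air-data computer) = exp(−0.000020 × 2000) = 0.960789
R(pitot heater controller) = exp(−0.000074 × 2000) = 0.862431
R(data-bus coupler) = exp(−0.000091 × 2000) = 0.833601
R(actuator driver) = exp(−0.00010 × 2000) = 0.818731
Parallel (autopilot servo and air-data computer): 1 − (1 − 0.857272)(1 − 0.960789) = 0.994403
Series (attitude reference unit and [0.994403]): 0.908464 × 0.994403 = 0.903379
Parallel (data-bus coupler and actuator driver): 1 − (1 − 0.833601)(1 − 0.818731) = 0.969837
Series (pitot heater controller and [0.969837]): 0.862431 × 0.969837 = 0.836417
Parallel ([0.903379] and [0.836417]): 1 − (1 − 0.903379)(1 − 0.836417) = 0.9842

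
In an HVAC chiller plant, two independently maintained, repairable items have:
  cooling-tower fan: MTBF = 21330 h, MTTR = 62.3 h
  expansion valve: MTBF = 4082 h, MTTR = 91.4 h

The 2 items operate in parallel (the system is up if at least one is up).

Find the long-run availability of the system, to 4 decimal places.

0.9999

A(cooling-tower fan) = MTBF/(MTBF+MTTR) = 21330/(21330+62.3) = 0.997088
A(expansion valve) = MTBF/(MTBF+MTTR) = 4082/(4082+91.4) = 0.978099
Parallel availability: 1 − (1 − 0.997088)(1 − 0.978099) = 0.9999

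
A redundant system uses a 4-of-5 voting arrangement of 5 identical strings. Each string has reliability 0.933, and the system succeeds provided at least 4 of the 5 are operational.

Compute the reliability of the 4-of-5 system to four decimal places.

0.9608

R = Σ_{i=4}^{5} C(5,i) p^i (1−p)^{5−i} with p = 0.933
C(5,4)·0.933^4·0.067^1 = 0.253847
C(5,5)·0.933^5·0.067^0 = 0.706982
Sum = 0.9608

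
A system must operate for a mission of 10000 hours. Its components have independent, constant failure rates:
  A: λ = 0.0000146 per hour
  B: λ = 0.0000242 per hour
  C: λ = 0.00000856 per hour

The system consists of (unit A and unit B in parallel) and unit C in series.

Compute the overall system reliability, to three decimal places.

R(A) = exp(−0.0000146 × 10000) = 0.86416
R(B) = exp(−0.0000242 × 10000) = 0.78506
R(C) = exp(−0.00000856 × 10000) = 0.91796
Parallel (A and B): 1 − (1 − 0.86416)(1 − 0.78506) = 0.97080
Series ([0.97080] and C): 0.97080 × 0.91796 = 0.891

0.891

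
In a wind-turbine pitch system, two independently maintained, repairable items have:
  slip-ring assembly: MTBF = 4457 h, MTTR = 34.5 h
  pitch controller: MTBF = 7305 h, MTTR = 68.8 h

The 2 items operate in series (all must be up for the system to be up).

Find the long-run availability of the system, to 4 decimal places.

A(slip-ring assembly) = MTBF/(MTBF+MTTR) = 4457/(4457+34.5) = 0.992319
A(pitch controller) = MTBF/(MTBF+MTTR) = 7305/(7305+68.8) = 0.990670
Series availability: 0.992319 × 0.990670 = 0.9831

0.9831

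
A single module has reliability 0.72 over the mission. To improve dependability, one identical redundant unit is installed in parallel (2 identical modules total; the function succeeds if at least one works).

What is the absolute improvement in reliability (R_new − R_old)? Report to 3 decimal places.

R_before = 0.72
R_after = 1 − (1 − 0.72)^2 = 0.922
ΔR = 0.922 − 0.72 = 0.202

0.202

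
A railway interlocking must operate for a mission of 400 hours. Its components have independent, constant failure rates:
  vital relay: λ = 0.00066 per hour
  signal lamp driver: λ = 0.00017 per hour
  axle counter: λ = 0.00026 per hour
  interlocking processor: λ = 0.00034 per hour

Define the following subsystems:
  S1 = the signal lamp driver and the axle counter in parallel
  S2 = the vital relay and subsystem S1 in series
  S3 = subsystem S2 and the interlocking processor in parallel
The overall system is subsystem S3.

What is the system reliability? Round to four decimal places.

0.9699

R(vital relay) = exp(−0.00066 × 400) = 0.767974
R(signal lamp driver) = exp(−0.00017 × 400) = 0.934260
R(axle counter) = exp(−0.00026 × 400) = 0.901225
R(interlocking processor) = exp(−0.00034 × 400) = 0.872843
Parallel (signal lamp driver and axle counter): 1 − (1 − 0.934260)(1 − 0.901225) = 0.993507
Series (vital relay and [0.993507]): 0.767974 × 0.993507 = 0.762988
Parallel ([0.762988] and interlocking processor): 1 − (1 − 0.762988)(1 − 0.872843) = 0.9699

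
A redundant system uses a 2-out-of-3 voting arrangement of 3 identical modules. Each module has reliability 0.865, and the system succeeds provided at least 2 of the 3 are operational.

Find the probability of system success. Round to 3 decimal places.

R = Σ_{i=2}^{3} C(3,i) p^i (1−p)^{3−i} with p = 0.865
C(3,2)·0.865^2·0.135^1 = 0.30303
C(3,3)·0.865^3·0.135^0 = 0.64721
Sum = 0.950

0.950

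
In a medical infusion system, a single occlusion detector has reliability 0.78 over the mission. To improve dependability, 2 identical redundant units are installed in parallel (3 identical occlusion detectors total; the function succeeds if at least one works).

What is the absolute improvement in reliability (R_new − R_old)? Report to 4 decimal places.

R_before = 0.78
R_after = 1 − (1 − 0.78)^3 = 0.9894
ΔR = 0.9894 − 0.78 = 0.2094

0.2094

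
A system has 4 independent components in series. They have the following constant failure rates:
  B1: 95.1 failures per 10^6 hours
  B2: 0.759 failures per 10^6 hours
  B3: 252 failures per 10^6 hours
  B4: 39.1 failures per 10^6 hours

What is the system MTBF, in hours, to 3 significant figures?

2580

Series of exponential components: λ_sys = Σ λ_i
λ_sys = 0.0000951 + 0.000000759 + 0.000252 + 0.0000391 = 3.8696e-04 /h
MTBF = 1 / λ_sys = 2580 h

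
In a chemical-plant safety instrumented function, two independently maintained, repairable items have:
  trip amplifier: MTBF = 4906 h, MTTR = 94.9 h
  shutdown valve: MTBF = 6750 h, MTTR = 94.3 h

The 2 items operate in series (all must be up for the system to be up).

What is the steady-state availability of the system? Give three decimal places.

A(trip amplifier) = MTBF/(MTBF+MTTR) = 4906/(4906+94.9) = 0.981023
A(shutdown valve) = MTBF/(MTBF+MTTR) = 6750/(6750+94.3) = 0.986222
Series availability: 0.981023 × 0.986222 = 0.968

0.968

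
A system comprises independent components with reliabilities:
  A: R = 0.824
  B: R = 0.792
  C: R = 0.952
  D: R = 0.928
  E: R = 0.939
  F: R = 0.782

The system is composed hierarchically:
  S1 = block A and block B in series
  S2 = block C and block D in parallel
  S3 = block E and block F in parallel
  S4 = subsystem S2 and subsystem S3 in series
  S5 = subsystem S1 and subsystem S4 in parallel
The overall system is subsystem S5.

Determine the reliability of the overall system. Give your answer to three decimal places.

Series (A and B): 0.82400 × 0.79200 = 0.65261
Parallel (C and D): 1 − (1 − 0.95200)(1 − 0.92800) = 0.99654
Parallel (E and F): 1 − (1 − 0.93900)(1 − 0.78200) = 0.98670
Series ([0.99654] and [0.98670]): 0.99654 × 0.98670 = 0.98329
Parallel ([0.65261] and [0.98329]): 1 − (1 − 0.65261)(1 − 0.98329) = 0.994

0.994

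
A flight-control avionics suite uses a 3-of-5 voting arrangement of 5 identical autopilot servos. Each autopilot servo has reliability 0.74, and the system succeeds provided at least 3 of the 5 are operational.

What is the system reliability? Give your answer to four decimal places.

0.8857

R = Σ_{i=3}^{5} C(5,i) p^i (1−p)^{5−i} with p = 0.74
C(5,3)·0.74^3·0.26^2 = 0.273931
C(5,4)·0.74^4·0.26^1 = 0.389825
C(5,5)·0.74^5·0.26^0 = 0.221901
Sum = 0.8857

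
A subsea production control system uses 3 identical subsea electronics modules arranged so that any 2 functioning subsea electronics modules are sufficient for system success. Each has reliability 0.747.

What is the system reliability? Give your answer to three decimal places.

0.840

R = Σ_{i=2}^{3} C(3,i) p^i (1−p)^{3−i} with p = 0.747
C(3,2)·0.747^2·0.253^1 = 0.42353
C(3,3)·0.747^3·0.253^0 = 0.41683
Sum = 0.840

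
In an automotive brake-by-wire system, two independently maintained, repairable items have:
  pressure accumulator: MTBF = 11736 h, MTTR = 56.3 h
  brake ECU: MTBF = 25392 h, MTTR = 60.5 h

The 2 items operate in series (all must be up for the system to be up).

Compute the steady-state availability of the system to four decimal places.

0.9929

A(pressure accumulator) = MTBF/(MTBF+MTTR) = 11736/(11736+56.3) = 0.995226
A(brake ECU) = MTBF/(MTBF+MTTR) = 25392/(25392+60.5) = 0.997623
Series availability: 0.995226 × 0.997623 = 0.9929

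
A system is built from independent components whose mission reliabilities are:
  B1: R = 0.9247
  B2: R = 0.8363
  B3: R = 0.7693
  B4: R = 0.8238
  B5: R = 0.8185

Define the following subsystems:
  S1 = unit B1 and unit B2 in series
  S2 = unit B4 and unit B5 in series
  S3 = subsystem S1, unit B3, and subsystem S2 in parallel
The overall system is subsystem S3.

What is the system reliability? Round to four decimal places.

0.9830

Series (B1 and B2): 0.924700 × 0.836300 = 0.773327
Series (B4 and B5): 0.823800 × 0.818500 = 0.674280
Parallel ([0.773327], B3, and [0.674280]): 1 − (1 − 0.773327)(1 − 0.769300)(1 − 0.674280) = 0.9830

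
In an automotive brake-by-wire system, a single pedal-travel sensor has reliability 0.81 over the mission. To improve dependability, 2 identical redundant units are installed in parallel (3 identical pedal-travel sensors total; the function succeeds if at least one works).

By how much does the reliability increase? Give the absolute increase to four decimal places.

R_before = 0.81
R_after = 1 − (1 − 0.81)^3 = 0.9931
ΔR = 0.9931 − 0.81 = 0.1831

0.1831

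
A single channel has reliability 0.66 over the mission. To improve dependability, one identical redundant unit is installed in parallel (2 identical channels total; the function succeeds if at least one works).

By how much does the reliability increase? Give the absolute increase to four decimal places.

R_before = 0.66
R_after = 1 − (1 − 0.66)^2 = 0.8844
ΔR = 0.8844 − 0.66 = 0.2244

0.2244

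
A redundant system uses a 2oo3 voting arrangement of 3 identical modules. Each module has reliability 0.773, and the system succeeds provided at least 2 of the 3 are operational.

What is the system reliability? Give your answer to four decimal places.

R = Σ_{i=2}^{3} C(3,i) p^i (1−p)^{3−i} with p = 0.773
C(3,2)·0.773^2·0.227^1 = 0.406917
C(3,3)·0.773^3·0.227^0 = 0.461890
Sum = 0.8688

0.8688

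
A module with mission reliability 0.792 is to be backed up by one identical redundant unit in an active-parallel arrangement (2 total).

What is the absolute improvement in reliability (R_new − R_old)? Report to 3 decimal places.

0.165

R_before = 0.792
R_after = 1 − (1 − 0.792)^2 = 0.957
ΔR = 0.957 − 0.792 = 0.165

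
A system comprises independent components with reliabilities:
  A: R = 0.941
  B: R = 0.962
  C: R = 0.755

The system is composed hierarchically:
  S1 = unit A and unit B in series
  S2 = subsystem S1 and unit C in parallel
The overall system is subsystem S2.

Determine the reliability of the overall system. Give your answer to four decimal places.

Series (A and B): 0.941000 × 0.962000 = 0.905242
Parallel ([0.905242] and C): 1 − (1 − 0.905242)(1 − 0.755000) = 0.9768

0.9768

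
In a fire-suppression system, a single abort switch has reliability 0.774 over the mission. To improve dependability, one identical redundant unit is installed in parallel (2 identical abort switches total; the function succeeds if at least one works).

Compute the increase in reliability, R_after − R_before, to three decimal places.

R_before = 0.774
R_after = 1 − (1 − 0.774)^2 = 0.949
ΔR = 0.949 − 0.774 = 0.175

0.175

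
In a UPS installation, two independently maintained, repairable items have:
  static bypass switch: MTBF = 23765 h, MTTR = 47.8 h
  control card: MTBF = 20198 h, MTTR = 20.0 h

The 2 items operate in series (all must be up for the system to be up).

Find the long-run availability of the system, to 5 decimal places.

0.99701

A(static bypass switch) = MTBF/(MTBF+MTTR) = 23765/(23765+47.8) = 0.997993
A(control card) = MTBF/(MTBF+MTTR) = 20198/(20198+20.0) = 0.999011
Series availability: 0.997993 × 0.999011 = 0.99701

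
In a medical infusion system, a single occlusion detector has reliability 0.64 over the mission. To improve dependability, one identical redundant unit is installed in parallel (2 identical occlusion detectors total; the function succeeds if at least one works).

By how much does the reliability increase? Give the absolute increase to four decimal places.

0.2304

R_before = 0.64
R_after = 1 − (1 − 0.64)^2 = 0.8704
ΔR = 0.8704 − 0.64 = 0.2304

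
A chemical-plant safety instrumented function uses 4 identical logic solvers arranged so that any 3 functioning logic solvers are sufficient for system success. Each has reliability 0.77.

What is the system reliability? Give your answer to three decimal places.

0.772

R = Σ_{i=3}^{4} C(4,i) p^i (1−p)^{4−i} with p = 0.77
C(4,3)·0.77^3·0.23^1 = 0.42001
C(4,4)·0.77^4·0.23^0 = 0.35153
Sum = 0.772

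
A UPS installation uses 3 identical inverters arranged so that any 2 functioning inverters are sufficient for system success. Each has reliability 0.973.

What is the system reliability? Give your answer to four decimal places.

R = Σ_{i=2}^{3} C(3,i) p^i (1−p)^{3−i} with p = 0.973
C(3,2)·0.973^2·0.027^1 = 0.076685
C(3,3)·0.973^3·0.027^0 = 0.921167
Sum = 0.9979

0.9979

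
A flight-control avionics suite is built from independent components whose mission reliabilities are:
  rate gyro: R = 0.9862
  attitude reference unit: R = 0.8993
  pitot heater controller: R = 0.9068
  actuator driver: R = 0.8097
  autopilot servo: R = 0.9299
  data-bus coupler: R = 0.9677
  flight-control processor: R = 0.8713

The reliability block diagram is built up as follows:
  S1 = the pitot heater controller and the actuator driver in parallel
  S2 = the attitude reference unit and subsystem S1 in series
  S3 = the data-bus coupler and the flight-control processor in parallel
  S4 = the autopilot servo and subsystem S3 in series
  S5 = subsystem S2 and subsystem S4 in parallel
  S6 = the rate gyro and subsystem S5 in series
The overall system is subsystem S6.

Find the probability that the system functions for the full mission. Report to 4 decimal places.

0.9777

Parallel (pitot heater controller and actuator driver): 1 − (1 − 0.906800)(1 − 0.809700) = 0.982264
Series (attitude reference unit and [0.982264]): 0.899300 × 0.982264 = 0.883350
Parallel (data-bus coupler and flight-control processor): 1 − (1 − 0.967700)(1 − 0.871300) = 0.995843
Series (autopilot servo and [0.995843]): 0.929900 × 0.995843 = 0.926034
Parallel ([0.883350] and [0.926034]): 1 − (1 − 0.883350)(1 − 0.926034) = 0.991372
Series (rate gyro and [0.991372]): 0.986200 × 0.991372 = 0.9777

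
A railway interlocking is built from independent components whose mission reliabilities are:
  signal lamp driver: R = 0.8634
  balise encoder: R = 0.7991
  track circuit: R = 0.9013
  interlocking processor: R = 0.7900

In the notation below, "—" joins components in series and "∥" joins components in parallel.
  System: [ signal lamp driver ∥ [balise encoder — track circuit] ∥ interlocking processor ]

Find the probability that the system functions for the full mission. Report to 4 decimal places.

Series (balise encoder and track circuit): 0.799100 × 0.901300 = 0.720229
Parallel (signal lamp driver, [0.720229], and interlocking processor): 1 − (1 − 0.863400)(1 − 0.720229)(1 − 0.790000) = 0.9920

0.9920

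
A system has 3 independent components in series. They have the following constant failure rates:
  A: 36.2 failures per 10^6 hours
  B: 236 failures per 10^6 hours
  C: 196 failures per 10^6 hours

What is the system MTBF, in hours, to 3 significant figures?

2140

Series of exponential components: λ_sys = Σ λ_i
λ_sys = 0.0000362 + 0.000236 + 0.000196 = 4.6820e-04 /h
MTBF = 1 / λ_sys = 2140 h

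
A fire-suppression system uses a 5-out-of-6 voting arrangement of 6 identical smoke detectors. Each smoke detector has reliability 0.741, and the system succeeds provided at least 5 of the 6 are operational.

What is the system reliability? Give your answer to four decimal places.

R = Σ_{i=5}^{6} C(6,i) p^i (1−p)^{6−i} with p = 0.741
C(6,5)·0.741^5·0.259^1 = 0.347170
C(6,6)·0.741^6·0.259^0 = 0.165542
Sum = 0.5127

0.5127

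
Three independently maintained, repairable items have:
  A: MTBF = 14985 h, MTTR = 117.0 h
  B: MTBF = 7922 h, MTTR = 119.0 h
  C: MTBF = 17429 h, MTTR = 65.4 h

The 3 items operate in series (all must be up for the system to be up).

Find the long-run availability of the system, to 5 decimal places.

A(A) = MTBF/(MTBF+MTTR) = 14985/(14985+117.0) = 0.992253
A(B) = MTBF/(MTBF+MTTR) = 7922/(7922+119.0) = 0.985201
A(C) = MTBF/(MTBF+MTTR) = 17429/(17429+65.4) = 0.996262
Series availability: 0.992253 × 0.985201 × 0.996262 = 0.97391

0.97391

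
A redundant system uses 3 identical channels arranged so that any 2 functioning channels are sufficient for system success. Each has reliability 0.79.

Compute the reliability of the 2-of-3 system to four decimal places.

0.8862

R = Σ_{i=2}^{3} C(3,i) p^i (1−p)^{3−i} with p = 0.79
C(3,2)·0.79^2·0.21^1 = 0.393183
C(3,3)·0.79^3·0.21^0 = 0.493039
Sum = 0.8862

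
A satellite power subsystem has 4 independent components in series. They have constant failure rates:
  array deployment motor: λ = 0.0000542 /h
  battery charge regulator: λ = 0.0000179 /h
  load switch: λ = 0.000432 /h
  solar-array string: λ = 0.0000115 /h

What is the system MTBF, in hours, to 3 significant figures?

Series of exponential components: λ_sys = Σ λ_i
λ_sys = 0.0000542 + 0.0000179 + 0.000432 + 0.0000115 = 5.1560e-04 /h
MTBF = 1 / λ_sys = 1940 h

1940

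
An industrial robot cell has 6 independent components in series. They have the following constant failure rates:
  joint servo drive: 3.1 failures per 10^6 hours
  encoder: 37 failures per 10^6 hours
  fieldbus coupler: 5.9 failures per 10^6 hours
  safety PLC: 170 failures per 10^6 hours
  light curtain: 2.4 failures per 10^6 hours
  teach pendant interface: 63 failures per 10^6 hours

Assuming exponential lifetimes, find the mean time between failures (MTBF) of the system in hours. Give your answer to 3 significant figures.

Series of exponential components: λ_sys = Σ λ_i
λ_sys = 0.0000031 + 0.000037 + 0.0000059 + 0.00017 + 0.0000024 + 0.000063 = 2.8140e-04 /h
MTBF = 1 / λ_sys = 3550 h

3550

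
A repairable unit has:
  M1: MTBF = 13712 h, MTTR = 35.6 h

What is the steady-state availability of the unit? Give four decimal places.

0.9974

A(M1) = MTBF/(MTBF+MTTR) = 13712/(13712+35.6) = 0.9974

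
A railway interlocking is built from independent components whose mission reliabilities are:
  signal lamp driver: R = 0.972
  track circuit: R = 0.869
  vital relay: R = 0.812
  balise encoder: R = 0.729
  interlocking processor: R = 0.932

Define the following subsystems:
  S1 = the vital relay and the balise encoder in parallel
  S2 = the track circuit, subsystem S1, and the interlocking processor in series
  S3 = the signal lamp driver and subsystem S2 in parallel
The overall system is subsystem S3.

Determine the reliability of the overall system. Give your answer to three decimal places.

Parallel (vital relay and balise encoder): 1 − (1 − 0.81200)(1 − 0.72900) = 0.94905
Series (track circuit, [0.94905], and interlocking processor): 0.86900 × 0.94905 × 0.93200 = 0.76864
Parallel (signal lamp driver and [0.76864]): 1 − (1 − 0.97200)(1 − 0.76864) = 0.994

0.994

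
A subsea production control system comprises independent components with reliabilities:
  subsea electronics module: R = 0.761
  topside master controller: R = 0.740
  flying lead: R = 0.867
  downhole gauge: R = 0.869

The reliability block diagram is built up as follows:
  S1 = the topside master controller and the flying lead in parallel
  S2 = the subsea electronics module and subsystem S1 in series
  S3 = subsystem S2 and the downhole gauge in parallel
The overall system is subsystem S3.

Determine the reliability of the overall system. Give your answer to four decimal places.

Parallel (topside master controller and flying lead): 1 − (1 − 0.740000)(1 − 0.867000) = 0.965420
Series (subsea electronics module and [0.965420]): 0.761000 × 0.965420 = 0.734685
Parallel ([0.734685] and downhole gauge): 1 − (1 − 0.734685)(1 − 0.869000) = 0.9652

0.9652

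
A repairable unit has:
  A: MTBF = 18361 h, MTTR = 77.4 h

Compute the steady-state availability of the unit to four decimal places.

A(A) = MTBF/(MTBF+MTTR) = 18361/(18361+77.4) = 0.9958

0.9958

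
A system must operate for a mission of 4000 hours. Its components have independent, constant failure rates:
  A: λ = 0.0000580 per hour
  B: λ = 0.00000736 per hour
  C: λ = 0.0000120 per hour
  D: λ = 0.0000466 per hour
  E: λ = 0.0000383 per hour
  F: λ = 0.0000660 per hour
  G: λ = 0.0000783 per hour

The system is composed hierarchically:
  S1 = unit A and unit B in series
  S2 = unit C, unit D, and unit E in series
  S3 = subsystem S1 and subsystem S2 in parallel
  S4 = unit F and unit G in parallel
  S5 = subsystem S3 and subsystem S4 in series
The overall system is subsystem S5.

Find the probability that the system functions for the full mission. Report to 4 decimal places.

0.8683

R(A) = exp(−0.0000580 × 4000) = 0.792946
R(B) = exp(−0.00000736 × 4000) = 0.970989
R(C) = exp(−0.0000120 × 4000) = 0.953134
R(D) = exp(−0.0000466 × 4000) = 0.829942
R(E) = exp(−0.0000383 × 4000) = 0.857958
R(F) = exp(−0.0000660 × 4000) = 0.767974
R(G) = exp(−0.0000783 × 4000) = 0.731104
Series (A and B): 0.792946 × 0.970989 = 0.769942
Series (C, D, and E): 0.953134 × 0.829942 × 0.857958 = 0.678684
Parallel ([0.769942] and [0.678684]): 1 − (1 − 0.769942)(1 − 0.678684) = 0.926079
Parallel (F and G): 1 − (1 − 0.767974)(1 − 0.731104) = 0.937609
Series ([0.926079] and [0.937609]): 0.926079 × 0.937609 = 0.8683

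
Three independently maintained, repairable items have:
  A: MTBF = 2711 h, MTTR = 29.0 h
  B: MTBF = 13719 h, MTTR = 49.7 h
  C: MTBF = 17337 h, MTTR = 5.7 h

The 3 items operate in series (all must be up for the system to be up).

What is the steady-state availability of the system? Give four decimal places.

A(A) = MTBF/(MTBF+MTTR) = 2711/(2711+29.0) = 0.989416
A(B) = MTBF/(MTBF+MTTR) = 13719/(13719+49.7) = 0.996390
A(C) = MTBF/(MTBF+MTTR) = 17337/(17337+5.7) = 0.999671
Series availability: 0.989416 × 0.996390 × 0.999671 = 0.9855

0.9855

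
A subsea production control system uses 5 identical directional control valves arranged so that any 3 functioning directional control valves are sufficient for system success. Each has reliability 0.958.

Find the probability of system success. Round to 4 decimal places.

0.9993

R = Σ_{i=3}^{5} C(5,i) p^i (1−p)^{5−i} with p = 0.958
C(5,3)·0.958^3·0.042^2 = 0.015509
C(5,4)·0.958^4·0.042^1 = 0.176881
C(5,5)·0.958^5·0.042^0 = 0.806915
Sum = 0.9993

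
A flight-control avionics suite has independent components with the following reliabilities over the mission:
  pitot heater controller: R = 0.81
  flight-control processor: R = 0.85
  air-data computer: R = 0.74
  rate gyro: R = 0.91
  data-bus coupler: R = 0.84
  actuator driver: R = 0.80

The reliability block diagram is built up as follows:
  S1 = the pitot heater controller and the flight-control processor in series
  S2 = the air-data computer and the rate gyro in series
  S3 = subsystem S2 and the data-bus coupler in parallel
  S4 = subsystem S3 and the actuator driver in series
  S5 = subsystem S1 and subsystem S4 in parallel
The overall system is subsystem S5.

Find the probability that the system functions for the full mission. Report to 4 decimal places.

0.9247

Series (pitot heater controller and flight-control processor): 0.810000 × 0.850000 = 0.688500
Series (air-data computer and rate gyro): 0.740000 × 0.910000 = 0.673400
Parallel ([0.673400] and data-bus coupler): 1 − (1 − 0.673400)(1 − 0.840000) = 0.947744
Series ([0.947744] and actuator driver): 0.947744 × 0.800000 = 0.758195
Parallel ([0.688500] and [0.758195]): 1 − (1 − 0.688500)(1 − 0.758195) = 0.9247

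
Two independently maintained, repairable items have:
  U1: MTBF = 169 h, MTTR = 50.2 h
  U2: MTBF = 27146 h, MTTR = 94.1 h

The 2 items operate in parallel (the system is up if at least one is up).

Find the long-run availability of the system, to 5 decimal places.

0.99921

A(U1) = MTBF/(MTBF+MTTR) = 169/(169+50.2) = 0.770985
A(U2) = MTBF/(MTBF+MTTR) = 27146/(27146+94.1) = 0.996546
Parallel availability: 1 − (1 − 0.770985)(1 − 0.996546) = 0.99921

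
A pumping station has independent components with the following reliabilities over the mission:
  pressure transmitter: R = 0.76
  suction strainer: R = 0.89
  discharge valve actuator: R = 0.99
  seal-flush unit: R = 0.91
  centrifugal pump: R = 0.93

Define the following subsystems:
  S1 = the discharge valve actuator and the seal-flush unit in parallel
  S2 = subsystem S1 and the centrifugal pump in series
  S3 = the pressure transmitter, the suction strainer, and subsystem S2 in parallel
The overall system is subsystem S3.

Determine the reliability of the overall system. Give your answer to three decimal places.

0.998

Parallel (discharge valve actuator and seal-flush unit): 1 − (1 − 0.99000)(1 − 0.91000) = 0.99910
Series ([0.99910] and centrifugal pump): 0.99910 × 0.93000 = 0.92916
Parallel (pressure transmitter, suction strainer, and [0.92916]): 1 − (1 − 0.76000)(1 − 0.89000)(1 − 0.92916) = 0.998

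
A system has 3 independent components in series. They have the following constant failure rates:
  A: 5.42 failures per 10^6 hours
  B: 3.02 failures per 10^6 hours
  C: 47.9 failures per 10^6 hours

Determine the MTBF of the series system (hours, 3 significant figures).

Series of exponential components: λ_sys = Σ λ_i
λ_sys = 0.00000542 + 0.00000302 + 0.0000479 = 5.6340e-05 /h
MTBF = 1 / λ_sys = 17700 h

17700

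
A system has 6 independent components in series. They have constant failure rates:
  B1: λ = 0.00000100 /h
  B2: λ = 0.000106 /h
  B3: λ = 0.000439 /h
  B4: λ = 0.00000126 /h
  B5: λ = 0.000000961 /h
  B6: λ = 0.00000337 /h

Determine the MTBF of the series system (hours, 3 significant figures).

Series of exponential components: λ_sys = Σ λ_i
λ_sys = 0.00000100 + 0.000106 + 0.000439 + 0.00000126 + 0.000000961 + 0.00000337 = 5.5159e-04 /h
MTBF = 1 / λ_sys = 1810 h

1810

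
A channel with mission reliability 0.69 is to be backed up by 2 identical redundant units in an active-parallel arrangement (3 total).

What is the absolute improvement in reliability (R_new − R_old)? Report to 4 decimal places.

0.2802

R_before = 0.69
R_after = 1 − (1 − 0.69)^3 = 0.9702
ΔR = 0.9702 − 0.69 = 0.2802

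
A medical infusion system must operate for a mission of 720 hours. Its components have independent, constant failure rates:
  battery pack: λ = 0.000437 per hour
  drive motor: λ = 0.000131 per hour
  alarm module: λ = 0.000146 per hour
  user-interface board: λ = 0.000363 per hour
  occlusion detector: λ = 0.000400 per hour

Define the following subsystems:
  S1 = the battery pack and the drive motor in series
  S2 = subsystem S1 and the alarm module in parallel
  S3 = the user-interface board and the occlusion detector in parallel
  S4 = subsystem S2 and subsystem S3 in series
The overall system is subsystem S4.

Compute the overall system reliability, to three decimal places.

0.911

R(battery pack) = exp(−0.000437 × 720) = 0.73005
R(drive motor) = exp(−0.000131 × 720) = 0.90999
R(alarm module) = exp(−0.000146 × 720) = 0.90022
R(user-interface board) = exp(−0.000363 × 720) = 0.77000
R(occlusion detector) = exp(−0.000400 × 720) = 0.74976
Series (battery pack and drive motor): 0.73005 × 0.90999 = 0.66434
Parallel ([0.66434] and alarm module): 1 − (1 − 0.66434)(1 − 0.90022) = 0.96651
Parallel (user-interface board and occlusion detector): 1 − (1 − 0.77000)(1 − 0.74976) = 0.94244
Series ([0.96651] and [0.94244]): 0.96651 × 0.94244 = 0.911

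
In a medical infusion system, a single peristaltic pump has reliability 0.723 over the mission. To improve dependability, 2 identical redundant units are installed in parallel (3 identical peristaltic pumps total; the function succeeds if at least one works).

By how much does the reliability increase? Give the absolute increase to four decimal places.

R_before = 0.723
R_after = 1 − (1 − 0.723)^3 = 0.9787
ΔR = 0.9787 − 0.723 = 0.2557

0.2557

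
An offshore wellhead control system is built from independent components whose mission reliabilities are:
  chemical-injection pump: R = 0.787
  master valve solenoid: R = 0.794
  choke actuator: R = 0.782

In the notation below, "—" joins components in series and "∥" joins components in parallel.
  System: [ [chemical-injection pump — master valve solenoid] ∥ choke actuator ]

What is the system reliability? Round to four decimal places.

0.9182

Series (chemical-injection pump and master valve solenoid): 0.787000 × 0.794000 = 0.624878
Parallel ([0.624878] and choke actuator): 1 − (1 − 0.624878)(1 − 0.782000) = 0.9182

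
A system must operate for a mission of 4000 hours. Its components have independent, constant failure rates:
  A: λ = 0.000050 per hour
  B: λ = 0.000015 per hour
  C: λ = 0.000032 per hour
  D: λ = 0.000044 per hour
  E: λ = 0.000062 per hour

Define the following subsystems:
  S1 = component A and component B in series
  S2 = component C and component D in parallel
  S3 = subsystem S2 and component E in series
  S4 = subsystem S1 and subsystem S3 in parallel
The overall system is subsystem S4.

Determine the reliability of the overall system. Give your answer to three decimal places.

0.946

R(A) = exp(−0.000050 × 4000) = 0.81873
R(B) = exp(−0.000015 × 4000) = 0.94176
R(C) = exp(−0.000032 × 4000) = 0.87985
R(D) = exp(−0.000044 × 4000) = 0.83862
R(E) = exp(−0.000062 × 4000) = 0.78036
Series (A and B): 0.81873 × 0.94176 = 0.77105
Parallel (C and D): 1 − (1 − 0.87985)(1 − 0.83862) = 0.98061
Series ([0.98061] and E): 0.98061 × 0.78036 = 0.76523
Parallel ([0.77105] and [0.76523]): 1 − (1 − 0.77105)(1 − 0.76523) = 0.946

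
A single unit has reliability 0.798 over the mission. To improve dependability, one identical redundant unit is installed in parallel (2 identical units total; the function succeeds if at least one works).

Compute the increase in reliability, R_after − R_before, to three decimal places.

0.161

R_before = 0.798
R_after = 1 − (1 − 0.798)^2 = 0.959
ΔR = 0.959 − 0.798 = 0.161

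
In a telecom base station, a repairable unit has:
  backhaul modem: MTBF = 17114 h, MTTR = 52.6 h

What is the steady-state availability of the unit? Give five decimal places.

0.99694

A(backhaul modem) = MTBF/(MTBF+MTTR) = 17114/(17114+52.6) = 0.99694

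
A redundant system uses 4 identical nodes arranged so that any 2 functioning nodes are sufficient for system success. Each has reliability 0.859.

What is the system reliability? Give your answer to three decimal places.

0.990

R = Σ_{i=2}^{4} C(4,i) p^i (1−p)^{4−i} with p = 0.859
C(4,2)·0.859^2·0.141^2 = 0.08802
C(4,3)·0.859^3·0.141^1 = 0.35749
C(4,4)·0.859^4·0.141^0 = 0.54447
Sum = 0.990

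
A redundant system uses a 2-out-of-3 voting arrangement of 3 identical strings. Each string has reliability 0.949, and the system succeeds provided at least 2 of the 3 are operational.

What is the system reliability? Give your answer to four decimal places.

0.9925

R = Σ_{i=2}^{3} C(3,i) p^i (1−p)^{3−i} with p = 0.949
C(3,2)·0.949^2·0.051^1 = 0.137792
C(3,3)·0.949^3·0.051^0 = 0.854670
Sum = 0.9925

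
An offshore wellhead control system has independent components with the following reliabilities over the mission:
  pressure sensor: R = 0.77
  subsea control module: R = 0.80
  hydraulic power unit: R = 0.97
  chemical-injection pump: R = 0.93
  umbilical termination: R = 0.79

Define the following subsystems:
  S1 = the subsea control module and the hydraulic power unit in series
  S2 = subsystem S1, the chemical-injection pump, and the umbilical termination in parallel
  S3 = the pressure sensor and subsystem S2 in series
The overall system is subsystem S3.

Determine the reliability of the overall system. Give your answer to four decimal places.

0.7675

Series (subsea control module and hydraulic power unit): 0.800000 × 0.970000 = 0.776000
Parallel ([0.776000], chemical-injection pump, and umbilical termination): 1 − (1 − 0.776000)(1 − 0.930000)(1 − 0.790000) = 0.996707
Series (pressure sensor and [0.996707]): 0.770000 × 0.996707 = 0.7675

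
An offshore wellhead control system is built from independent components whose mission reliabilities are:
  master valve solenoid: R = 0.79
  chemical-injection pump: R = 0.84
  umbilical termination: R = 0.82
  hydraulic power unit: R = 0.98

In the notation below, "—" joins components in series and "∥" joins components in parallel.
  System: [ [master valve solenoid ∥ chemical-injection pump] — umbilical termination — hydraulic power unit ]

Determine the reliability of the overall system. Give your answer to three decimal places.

Parallel (master valve solenoid and chemical-injection pump): 1 − (1 − 0.79000)(1 − 0.84000) = 0.96640
Series ([0.96640], umbilical termination, and hydraulic power unit): 0.96640 × 0.82000 × 0.98000 = 0.777

0.777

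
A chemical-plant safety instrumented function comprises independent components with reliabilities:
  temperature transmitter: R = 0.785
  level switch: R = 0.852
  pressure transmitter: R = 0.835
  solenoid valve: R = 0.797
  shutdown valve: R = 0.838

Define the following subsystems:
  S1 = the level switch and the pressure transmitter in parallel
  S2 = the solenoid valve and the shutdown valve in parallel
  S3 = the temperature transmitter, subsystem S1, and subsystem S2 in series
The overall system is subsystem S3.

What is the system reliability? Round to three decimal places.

0.741

Parallel (level switch and pressure transmitter): 1 − (1 − 0.85200)(1 − 0.83500) = 0.97558
Parallel (solenoid valve and shutdown valve): 1 − (1 − 0.79700)(1 − 0.83800) = 0.96711
Series (temperature transmitter, [0.97558], and [0.96711]): 0.78500 × 0.97558 × 0.96711 = 0.741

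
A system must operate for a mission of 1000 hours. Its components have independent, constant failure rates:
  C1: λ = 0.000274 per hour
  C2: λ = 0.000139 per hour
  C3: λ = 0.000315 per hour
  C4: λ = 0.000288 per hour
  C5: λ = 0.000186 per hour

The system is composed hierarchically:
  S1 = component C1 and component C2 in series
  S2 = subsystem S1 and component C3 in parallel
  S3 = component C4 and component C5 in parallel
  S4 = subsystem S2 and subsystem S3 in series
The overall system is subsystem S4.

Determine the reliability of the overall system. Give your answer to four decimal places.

R(C1) = exp(−0.000274 × 1000) = 0.760332
R(C2) = exp(−0.000139 × 1000) = 0.870228
R(C3) = exp(−0.000315 × 1000) = 0.729789
R(C4) = exp(−0.000288 × 1000) = 0.749762
R(C5) = exp(−0.000186 × 1000) = 0.830274
Series (C1 and C2): 0.760332 × 0.870228 = 0.661662
Parallel ([0.661662] and C3): 1 − (1 − 0.661662)(1 − 0.729789) = 0.908577
Parallel (C4 and C5): 1 − (1 − 0.749762)(1 − 0.830274) = 0.957528
Series ([0.908577] and [0.957528]): 0.908577 × 0.957528 = 0.8700

0.8700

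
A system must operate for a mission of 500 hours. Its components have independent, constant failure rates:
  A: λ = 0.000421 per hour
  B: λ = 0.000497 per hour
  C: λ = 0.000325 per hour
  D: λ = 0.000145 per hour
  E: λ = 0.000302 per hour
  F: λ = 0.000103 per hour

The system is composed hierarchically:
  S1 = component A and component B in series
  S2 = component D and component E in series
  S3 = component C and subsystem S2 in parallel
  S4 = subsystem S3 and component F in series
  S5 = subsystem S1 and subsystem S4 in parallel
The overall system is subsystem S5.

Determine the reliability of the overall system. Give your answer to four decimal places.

0.9710

R(A) = exp(−0.000421 × 500) = 0.810179
R(B) = exp(−0.000497 × 500) = 0.779970
R(C) = exp(−0.000325 × 500) = 0.850016
R(D) = exp(−0.000145 × 500) = 0.930066
R(E) = exp(−0.000302 × 500) = 0.859848
R(F) = exp(−0.000103 × 500) = 0.949804
Series (A and B): 0.810179 × 0.779970 = 0.631915
Series (D and E): 0.930066 × 0.859848 = 0.799715
Parallel (C and [0.799715]): 1 − (1 − 0.850016)(1 − 0.799715) = 0.969960
Series ([0.969960] and F): 0.969960 × 0.949804 = 0.921272
Parallel ([0.631915] and [0.921272]): 1 − (1 − 0.631915)(1 − 0.921272) = 0.9710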